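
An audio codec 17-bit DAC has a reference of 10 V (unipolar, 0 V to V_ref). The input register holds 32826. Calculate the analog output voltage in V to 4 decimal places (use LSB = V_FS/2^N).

2.5044 V

LSB = 10 V / 2^17 = 76.29 µV.
V_out = 0 + 32826 × 7.62939e-05 V = 2.50443 V.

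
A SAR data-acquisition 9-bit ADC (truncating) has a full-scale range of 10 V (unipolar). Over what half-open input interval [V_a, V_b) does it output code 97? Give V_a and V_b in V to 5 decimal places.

LSB = 10/2^9 = 19.531 mV.
V_a = V_low + 97·LSB = 1.89453 V; V_b = V_low + 98·LSB = 1.91406 V.

[1.89453 V, 1.91406 V)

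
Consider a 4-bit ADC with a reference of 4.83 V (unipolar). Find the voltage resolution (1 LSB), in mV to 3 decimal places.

301.875 mV

Full-scale span = 4.83 V.
LSB = 4.83 / 2^4 = 4.83 / 16 = 0.301875 V = 301.875 mV.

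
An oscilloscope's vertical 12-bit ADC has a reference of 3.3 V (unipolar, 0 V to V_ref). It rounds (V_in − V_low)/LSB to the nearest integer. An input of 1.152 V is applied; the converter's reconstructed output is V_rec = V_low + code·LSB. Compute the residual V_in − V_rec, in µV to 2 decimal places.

LSB = 3.3/2^12 = 0.806 mV.
(1.152 − 0)/0.000805664 = 1429.8764; round gives code 1430.
V_rec = 0 + 1430·0.000805664 = 1.1520996 V.
Error = 1.152 − 1.1520996 = -9.96094e-05 V = -99.61 µV.

-99.61 µV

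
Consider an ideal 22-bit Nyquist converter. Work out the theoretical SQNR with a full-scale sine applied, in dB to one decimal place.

SNR ≈ 6.02·N + 1.76 dB = 6.02·22 + 1.76 = 134.20 dB.

134.2 dB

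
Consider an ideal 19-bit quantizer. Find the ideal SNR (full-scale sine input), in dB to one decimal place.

116.1 dB

SNR ≈ 6.02·N + 1.76 dB = 6.02·19 + 1.76 = 116.14 dB.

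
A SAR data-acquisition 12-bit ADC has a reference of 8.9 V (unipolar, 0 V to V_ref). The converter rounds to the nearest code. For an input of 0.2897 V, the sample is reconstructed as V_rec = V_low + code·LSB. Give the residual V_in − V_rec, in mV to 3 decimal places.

0.711 mV

Step size: 8.9 V ÷ 2^12 = 2.173 mV.
(0.2897 − 0)/0.00217285 = 133.3271; round gives code 133.
V_rec = 0 + 133·0.00217285 = 0.28898926 V.
Difference: 0.000710742 V → 0.711 mV.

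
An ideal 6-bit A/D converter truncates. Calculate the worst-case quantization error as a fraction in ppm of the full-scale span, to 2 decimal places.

15625.00 ppm

Truncating → worst-case error = 1 LSB = V_FS/2^6, so 1e+06/64 = 15625 ppm of full scale.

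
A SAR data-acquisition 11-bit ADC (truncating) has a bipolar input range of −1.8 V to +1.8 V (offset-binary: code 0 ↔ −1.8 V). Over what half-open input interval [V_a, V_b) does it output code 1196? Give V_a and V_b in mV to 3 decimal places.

LSB = 3.6/2^11 = 1.758 mV.
V_a = V_low + 1196·LSB = 0.302344 V; V_b = V_low + 1197·LSB = 0.304102 V.

[302.344 mV, 304.102 mV)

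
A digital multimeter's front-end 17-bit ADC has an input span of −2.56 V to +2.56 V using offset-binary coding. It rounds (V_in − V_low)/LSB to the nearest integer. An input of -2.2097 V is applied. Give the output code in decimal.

code 8968

Full-scale span = 5.12 V; LSB = 5.12/2^17 = 39.06 µV.
Input sits at 8967.680 steps above V_low.
round(8967.680) = 8968.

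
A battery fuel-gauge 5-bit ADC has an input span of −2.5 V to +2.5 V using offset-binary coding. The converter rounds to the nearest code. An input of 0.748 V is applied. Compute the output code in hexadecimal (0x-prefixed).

LSB = 5 V / 32 = 156.250 mV.
Input sits at 20.787 steps above V_low.
round(20.787) = 21.
In hexadecimal (0x-prefixed): 0x15.

code 0x15 (decimal 21)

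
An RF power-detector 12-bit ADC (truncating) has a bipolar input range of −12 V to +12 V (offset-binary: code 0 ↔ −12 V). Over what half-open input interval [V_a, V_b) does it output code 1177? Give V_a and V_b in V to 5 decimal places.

[-5.10352 V, -5.09766 V)

LSB = 24/2^12 = 5.859 mV.
V_a = V_low + 1177·LSB = -5.10352 V; V_b = V_low + 1178·LSB = -5.09766 V.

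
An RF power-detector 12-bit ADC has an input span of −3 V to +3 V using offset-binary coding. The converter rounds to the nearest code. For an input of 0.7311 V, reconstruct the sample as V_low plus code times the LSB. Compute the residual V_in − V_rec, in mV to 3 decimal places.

0.143 mV

Step size: 6 V ÷ 2^12 = 1.465 mV.
Scaled input = 2547.0976 LSBs, so code = 2547.
Code 2547 maps back to (−3) + 2547×0.00146484 V = 0.73095703 V.
V_in − V_rec = 0.000142969 V = 0.143 mV.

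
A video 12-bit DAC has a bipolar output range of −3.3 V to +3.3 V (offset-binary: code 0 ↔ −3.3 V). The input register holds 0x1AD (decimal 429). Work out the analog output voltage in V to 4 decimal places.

LSB = 6.6 V / 2^12 = 1.611 mV.
Code 0x1AD = 429 decimal.
V_out = (−3.3) + 429 × 0.00161133 V = -2.60874 V.

-2.6087 V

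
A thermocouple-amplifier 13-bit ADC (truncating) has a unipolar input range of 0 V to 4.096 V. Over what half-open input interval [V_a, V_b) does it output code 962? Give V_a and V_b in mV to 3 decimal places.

LSB = 4.096/2^13 = 0.500 mV.
V_a = V_low + 962·LSB = 0.481 V; V_b = V_low + 963·LSB = 0.4815 V.

[481.000 mV, 481.500 mV)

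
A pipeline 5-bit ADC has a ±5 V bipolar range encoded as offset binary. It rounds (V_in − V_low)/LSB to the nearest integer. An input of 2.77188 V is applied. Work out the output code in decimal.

LSB = 10 V / 32 = 312.500 mV.
(2.77188 − (−5)) / 0.3125 = 24.870 LSBs.
Round → code 25.

code 25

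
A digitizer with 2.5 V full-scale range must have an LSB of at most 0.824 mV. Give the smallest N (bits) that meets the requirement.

Number of steps required ≥ 2.5 V / 0.824 mV = 3033.98.
Need 2^N ≥ 3033.98; 2^11 = 2048, 2^12 = 4096.
Minimum N = 12.

12 bits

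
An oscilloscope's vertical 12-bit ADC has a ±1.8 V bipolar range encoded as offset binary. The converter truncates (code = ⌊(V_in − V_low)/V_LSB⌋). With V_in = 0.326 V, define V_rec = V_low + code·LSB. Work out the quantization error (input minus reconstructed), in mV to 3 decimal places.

0.805 mV

LSB = 3.6/2^12 = 0.879 mV.
(0.326 − (−1.8))/0.000878906 = 2418.9156; ⌊·⌋ gives code 2418.
V_rec = (−1.8) + 2418·0.000878906 = 0.32519531 V.
Difference: 0.000804687 V → 0.805 mV.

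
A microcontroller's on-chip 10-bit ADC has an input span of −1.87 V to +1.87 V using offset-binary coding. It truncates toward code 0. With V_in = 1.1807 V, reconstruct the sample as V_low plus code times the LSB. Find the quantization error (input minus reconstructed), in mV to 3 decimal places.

One LSB is 3.74 V / 1024 = 3.652 mV.
(V_in − V_low)/LSB = (1.1807 − (−1.87))/0.00365234 = 835.2719 → code 835 (floor).
V_rec = (−1.87) + 835·0.00365234 = 1.179707 V.
Error = 1.1807 − 1.179707 = 0.000992969 V = 0.993 mV.

0.993 mV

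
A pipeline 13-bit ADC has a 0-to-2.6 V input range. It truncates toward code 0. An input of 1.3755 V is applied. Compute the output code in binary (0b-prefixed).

code 0b1000011101101 (decimal 4333)

Full-scale span = 2.6 V; LSB = 2.6/2^13 = 317.38 µV.
(V_in − V_low)/LSB = (1.3755 − 0) / 0.000317383 = 4333.883.
⌊·⌋(4333.883) = 4333.
In binary (0b-prefixed): 0b1000011101101.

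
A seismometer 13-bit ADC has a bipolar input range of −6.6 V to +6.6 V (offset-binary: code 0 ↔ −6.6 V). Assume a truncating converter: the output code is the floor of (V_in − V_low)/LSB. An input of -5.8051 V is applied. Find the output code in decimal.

LSB = 13.2 V / 8192 = 1.611 mV.
Input sits at 493.320 steps above V_low.
So the output code is 493.

code 493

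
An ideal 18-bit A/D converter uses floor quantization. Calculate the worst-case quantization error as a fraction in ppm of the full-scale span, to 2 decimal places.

3.81 ppm

Truncating → worst-case error = 1 LSB = V_FS/2^18, so 1e+06/262144 = 3.8147 ppm of full scale.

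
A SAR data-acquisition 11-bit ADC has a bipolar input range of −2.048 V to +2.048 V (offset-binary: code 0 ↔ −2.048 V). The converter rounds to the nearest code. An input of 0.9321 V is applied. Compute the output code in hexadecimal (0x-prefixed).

Full-scale span = 4.096 V; LSB = 4.096/2^11 = 2.000 mV.
Input sits at 1490.050 steps above V_low.
round(1490.050) = 1490.
In hexadecimal (0x-prefixed): 0x5D2.

code 0x5D2 (decimal 1490)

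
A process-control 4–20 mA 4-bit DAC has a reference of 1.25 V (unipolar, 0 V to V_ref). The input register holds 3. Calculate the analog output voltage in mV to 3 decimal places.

234.375 mV

LSB = 1.25 V / 2^4 = 78.125 mV.
V_out = 0 + 3 × 0.078125 V = 0.234375 V.
= 234.375 mV.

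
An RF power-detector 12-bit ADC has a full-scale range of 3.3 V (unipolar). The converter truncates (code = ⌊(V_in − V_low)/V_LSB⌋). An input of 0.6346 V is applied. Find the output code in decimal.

Full-scale span = 3.3 V; LSB = 3.3/2^12 = 0.806 mV.
Input sits at 787.673 steps above V_low.
So the output code is 787.

code 787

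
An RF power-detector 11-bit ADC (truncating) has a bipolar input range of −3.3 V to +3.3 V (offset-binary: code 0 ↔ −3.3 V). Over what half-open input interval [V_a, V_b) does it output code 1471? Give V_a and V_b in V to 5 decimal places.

[1.44053 V, 1.44375 V)

LSB = 6.6/2^11 = 3.223 mV.
V_a = V_low + 1471·LSB = 1.44053 V; V_b = V_low + 1472·LSB = 1.44375 V.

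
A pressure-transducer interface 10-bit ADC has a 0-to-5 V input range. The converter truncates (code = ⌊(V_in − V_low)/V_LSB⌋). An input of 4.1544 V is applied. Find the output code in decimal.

code 850

Full-scale span = 5 V; LSB = 5/2^10 = 4.883 mV.
(4.1544 − 0) / 0.00488281 = 850.821 LSBs.
So the output code is 850.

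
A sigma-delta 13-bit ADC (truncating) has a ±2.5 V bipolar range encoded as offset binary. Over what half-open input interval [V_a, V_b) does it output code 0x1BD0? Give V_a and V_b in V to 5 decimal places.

[1.84570 V, 1.84631 V)

LSB = 5/2^13 = 0.610 mV.
Code 0x1BD0 = 7120 decimal.
V_a = V_low + 7120·LSB = 1.8457 V; V_b = V_low + 7121·LSB = 1.84631 V.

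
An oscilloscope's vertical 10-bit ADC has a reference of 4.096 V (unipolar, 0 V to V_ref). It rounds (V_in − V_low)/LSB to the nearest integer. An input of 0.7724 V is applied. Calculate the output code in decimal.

Full-scale span = 4.096 V; LSB = 4.096/2^10 = 4.000 mV.
Input sits at 193.100 steps above V_low.
round(193.100) = 193.

code 193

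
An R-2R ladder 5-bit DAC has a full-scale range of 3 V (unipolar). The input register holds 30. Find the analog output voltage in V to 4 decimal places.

2.8125 V

LSB = 3 V / 2^5 = 93.750 mV.
V_out = 0 + 30 × 0.09375 V = 2.8125 V.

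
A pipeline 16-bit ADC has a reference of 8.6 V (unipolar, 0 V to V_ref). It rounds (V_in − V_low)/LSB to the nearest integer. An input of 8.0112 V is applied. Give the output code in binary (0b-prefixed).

With 65536 levels over 8.6 V, one step is 131.23 µV.
(8.0112 − 0) / 0.000131226 = 61049.070 LSBs.
So the output code is 61049.
In binary (0b-prefixed): 0b1110111001111001.

code 0b1110111001111001 (decimal 61049)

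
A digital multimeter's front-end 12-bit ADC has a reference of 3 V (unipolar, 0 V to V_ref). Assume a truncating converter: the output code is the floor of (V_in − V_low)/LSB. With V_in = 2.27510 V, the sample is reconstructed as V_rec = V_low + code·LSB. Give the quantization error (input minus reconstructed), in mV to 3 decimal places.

0.198 mV

One LSB is 3 V / 4096 = 0.732 mV.
(V_in − V_low)/LSB = (2.27510 − 0)/0.000732422 = 3106.2699 → code 3106 (floor).
V_rec = 0 + 3106·0.000732422 = 2.2749023 V.
Error = 2.27510 − 2.2749023 = 0.000197656 V = 0.198 mV.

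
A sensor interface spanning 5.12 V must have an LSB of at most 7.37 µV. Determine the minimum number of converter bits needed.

20 bits

Number of steps required ≥ 5.12 V / 7.37 µV = 694708.28.
Need 2^N ≥ 694708.28; 2^19 = 524288, 2^20 = 1048576.
Minimum N = 20.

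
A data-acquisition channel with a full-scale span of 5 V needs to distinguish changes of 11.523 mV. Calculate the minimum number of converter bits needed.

Number of steps required ≥ 5 V / 11.523 mV = 433.91.
Need 2^N ≥ 433.91; 2^8 = 256, 2^9 = 512.
Minimum N = 9.

9 bits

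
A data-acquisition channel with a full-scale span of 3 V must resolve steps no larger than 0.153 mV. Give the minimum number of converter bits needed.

Number of steps required ≥ 3 V / 0.153 mV = 19607.84.
Need 2^N ≥ 19607.84; 2^14 = 16384, 2^15 = 32768.
Minimum N = 15.

15 bits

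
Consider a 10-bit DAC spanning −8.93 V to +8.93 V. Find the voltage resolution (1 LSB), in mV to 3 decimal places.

17.441 mV

Full-scale span = 17.86 V.
LSB = 17.86 / 2^10 = 17.86 / 1024 = 0.0174414 V = 17.441 mV.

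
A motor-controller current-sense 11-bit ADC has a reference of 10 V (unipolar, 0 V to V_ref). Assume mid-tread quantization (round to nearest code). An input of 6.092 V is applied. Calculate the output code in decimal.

Full-scale span = 10 V; LSB = 10/2^11 = 4.883 mV.
(6.092 − 0) / 0.00488281 = 1247.642 LSBs.
round(1247.642) = 1248.

code 1248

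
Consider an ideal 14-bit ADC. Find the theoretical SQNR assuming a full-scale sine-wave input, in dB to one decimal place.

SNR ≈ 6.02·N + 1.76 dB = 6.02·14 + 1.76 = 86.04 dB.

86.0 dB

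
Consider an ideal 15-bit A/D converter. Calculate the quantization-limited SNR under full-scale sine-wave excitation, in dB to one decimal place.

92.1 dB

SNR ≈ 6.02·N + 1.76 dB = 6.02·15 + 1.76 = 92.06 dB.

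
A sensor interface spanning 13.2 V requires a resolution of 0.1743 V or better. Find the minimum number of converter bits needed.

Number of steps required ≥ 13.2 V / 0.1743 V = 75.73.
Need 2^N ≥ 75.73; 2^6 = 64, 2^7 = 128.
Minimum N = 7.

7 bits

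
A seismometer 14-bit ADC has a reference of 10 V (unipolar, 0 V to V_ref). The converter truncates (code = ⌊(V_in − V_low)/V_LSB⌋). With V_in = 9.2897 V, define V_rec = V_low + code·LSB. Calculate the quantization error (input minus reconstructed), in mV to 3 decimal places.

0.149 mV

One LSB is 10 V / 16384 = 0.610 mV.
(9.2897 − 0)/0.000610352 = 15220.2445; ⌊·⌋ gives code 15220.
Reconstructed: 9.2895508 V.
Error = 9.2897 − 9.2895508 = 0.000149219 V = 0.149 mV.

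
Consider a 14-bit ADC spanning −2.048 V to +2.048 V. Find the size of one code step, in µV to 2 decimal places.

250.00 µV

Full-scale span = 4.096 V.
LSB = 4.096 / 2^14 = 4.096 / 16384 = 0.00025 V = 250.00 µV.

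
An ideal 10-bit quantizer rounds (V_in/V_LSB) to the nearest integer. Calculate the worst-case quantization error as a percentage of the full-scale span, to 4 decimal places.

Rounding → worst-case error = ½ LSB = V_FS/2^11, so 100/2048 = 0.0488281 % of full scale.

0.0488 %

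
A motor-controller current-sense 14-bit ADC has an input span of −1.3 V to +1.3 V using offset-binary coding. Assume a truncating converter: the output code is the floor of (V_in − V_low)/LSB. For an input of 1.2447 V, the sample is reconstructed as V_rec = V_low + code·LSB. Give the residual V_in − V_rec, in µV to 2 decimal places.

Step size: 2.6 V ÷ 2^14 = 158.69 µV.
(1.2447 − (−1.3))/0.000158691 = 16035.5249; ⌊·⌋ gives code 16035.
Code 16035 maps back to (−1.3) + 16035×0.000158691 V = 1.2446167 V.
Difference: 8.33008e-05 V → 83.30 µV.

83.30 µV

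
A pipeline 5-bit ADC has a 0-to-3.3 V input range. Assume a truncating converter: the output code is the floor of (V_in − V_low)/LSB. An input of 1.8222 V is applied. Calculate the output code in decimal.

LSB = 3.3 V / 32 = 103.125 mV.
(1.8222 − 0) / 0.103125 = 17.670 LSBs.
⌊·⌋(17.670) = 17.

code 17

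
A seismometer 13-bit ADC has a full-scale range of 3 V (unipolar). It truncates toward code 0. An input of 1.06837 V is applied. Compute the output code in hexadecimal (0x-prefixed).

code 0xB65 (decimal 2917)

With 8192 levels over 3 V, one step is 366.21 µV.
(1.06837 − 0) / 0.000366211 = 2917.362 LSBs.
Floor → code 2917.
In hexadecimal (0x-prefixed): 0xB65.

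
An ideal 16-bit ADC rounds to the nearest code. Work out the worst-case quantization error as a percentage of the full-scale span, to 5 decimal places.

Rounding → worst-case error = ½ LSB = V_FS/2^17, so 100/131072 = 0.000762939 % of full scale.

0.00076 %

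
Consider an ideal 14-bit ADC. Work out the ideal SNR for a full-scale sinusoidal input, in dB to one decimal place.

SNR ≈ 6.02·N + 1.76 dB = 6.02·14 + 1.76 = 86.04 dB.

86.0 dB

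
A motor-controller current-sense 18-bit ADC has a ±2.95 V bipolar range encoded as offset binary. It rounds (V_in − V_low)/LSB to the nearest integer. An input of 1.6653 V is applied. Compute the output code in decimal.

code 205063

With 262144 levels over 5.9 V, one step is 22.51 µV.
(1.6653 − (−2.95)) / 2.25067e-05 = 205063.255 LSBs.
So the output code is 205063.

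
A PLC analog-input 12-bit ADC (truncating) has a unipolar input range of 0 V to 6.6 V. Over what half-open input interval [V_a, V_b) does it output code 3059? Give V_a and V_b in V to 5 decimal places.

LSB = 6.6/2^12 = 1.611 mV.
V_a = V_low + 3059·LSB = 4.92905 V; V_b = V_low + 3060·LSB = 4.93066 V.

[4.92905 V, 4.93066 V)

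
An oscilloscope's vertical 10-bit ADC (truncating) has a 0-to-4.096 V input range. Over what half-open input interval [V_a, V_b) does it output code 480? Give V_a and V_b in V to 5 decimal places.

LSB = 4.096/2^10 = 4.000 mV.
V_a = V_low + 480·LSB = 1.92 V; V_b = V_low + 481·LSB = 1.924 V.

[1.92000 V, 1.92400 V)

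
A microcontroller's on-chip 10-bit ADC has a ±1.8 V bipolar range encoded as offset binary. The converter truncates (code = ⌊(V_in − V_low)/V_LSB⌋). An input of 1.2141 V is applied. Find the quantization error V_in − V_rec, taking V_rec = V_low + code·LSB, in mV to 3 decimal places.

1.209 mV

LSB = 3.6/2^10 = 3.516 mV.
(V_in − V_low)/LSB = (1.2141 − (−1.8))/0.00351563 = 857.3440 → code 857 (floor).
Reconstructed: 1.2128906 V.
Difference: 0.00120937 V → 1.209 mV.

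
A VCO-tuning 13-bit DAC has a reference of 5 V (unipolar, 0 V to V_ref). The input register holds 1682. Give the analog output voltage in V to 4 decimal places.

LSB = 5 V / 2^13 = 0.610 mV.
V_out = 0 + 1682 × 0.000610352 V = 1.02661 V.

1.0266 V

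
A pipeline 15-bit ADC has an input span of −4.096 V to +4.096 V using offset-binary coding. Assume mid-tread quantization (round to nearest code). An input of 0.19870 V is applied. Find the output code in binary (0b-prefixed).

code 0b100001100011011 (decimal 17179)

Full-scale span = 8.192 V; LSB = 8.192/2^15 = 250.00 µV.
Input sits at 17178.800 steps above V_low.
round(17178.800) = 17179.
In binary (0b-prefixed): 0b100001100011011.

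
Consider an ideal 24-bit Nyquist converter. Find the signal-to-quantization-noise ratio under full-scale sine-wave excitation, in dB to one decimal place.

SNR ≈ 6.02·N + 1.76 dB = 6.02·24 + 1.76 = 146.24 dB.

146.2 dB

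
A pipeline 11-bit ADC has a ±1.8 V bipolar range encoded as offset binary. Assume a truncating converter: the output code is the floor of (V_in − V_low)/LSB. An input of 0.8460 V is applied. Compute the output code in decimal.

With 2048 levels over 3.6 V, one step is 1.758 mV.
(V_in − V_low)/LSB = (0.8460 − (−1.8)) / 0.00175781 = 1505.280.
⌊·⌋(1505.280) = 1505.

code 1505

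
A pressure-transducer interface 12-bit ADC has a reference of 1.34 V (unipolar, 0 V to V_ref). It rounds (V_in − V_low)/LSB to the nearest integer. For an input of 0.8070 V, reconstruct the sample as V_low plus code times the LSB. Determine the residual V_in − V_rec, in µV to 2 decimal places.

-75.20 µV

LSB = 1.34/2^12 = 327.15 µV.
Scaled input = 2466.7701 LSBs, so code = 2467.
Reconstructed: 0.8070752 V.
V_in − V_rec = -7.51953e-05 V = -75.20 µV.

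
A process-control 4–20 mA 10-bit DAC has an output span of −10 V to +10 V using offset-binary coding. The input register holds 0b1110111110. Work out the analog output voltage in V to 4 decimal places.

8.7109 V

LSB = 20 V / 2^10 = 19.531 mV.
Code 0b1110111110 = 958 decimal.
V_out = (−10) + 958 × 0.0195312 V = 8.71094 V.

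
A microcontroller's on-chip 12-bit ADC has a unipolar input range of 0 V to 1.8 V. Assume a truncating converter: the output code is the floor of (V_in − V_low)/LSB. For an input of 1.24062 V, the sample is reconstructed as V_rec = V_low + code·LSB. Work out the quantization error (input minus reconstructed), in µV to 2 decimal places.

43.83 µV

Step size: 1.8 V ÷ 2^12 = 439.45 µV.
Scaled input = 2823.0997 LSBs, so code = 2823.
Code 2823 maps back to 0 + 2823×0.000439453 V = 1.2405762 V.
V_in − V_rec = 4.38281e-05 V = 43.83 µV.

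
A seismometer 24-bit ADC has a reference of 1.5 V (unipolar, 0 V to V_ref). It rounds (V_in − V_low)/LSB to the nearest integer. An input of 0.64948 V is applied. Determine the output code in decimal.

code 7264311

LSB = 1.5 V / 16777216 = 0.09 µV.
(0.64948 − 0) / 8.9407e-08 = 7264310.832 LSBs.
Round → code 7264311.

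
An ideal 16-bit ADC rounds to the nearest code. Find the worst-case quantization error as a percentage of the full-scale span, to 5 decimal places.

0.00076 %

Rounding → worst-case error = ½ LSB = V_FS/2^17, so 100/131072 = 0.000762939 % of full scale.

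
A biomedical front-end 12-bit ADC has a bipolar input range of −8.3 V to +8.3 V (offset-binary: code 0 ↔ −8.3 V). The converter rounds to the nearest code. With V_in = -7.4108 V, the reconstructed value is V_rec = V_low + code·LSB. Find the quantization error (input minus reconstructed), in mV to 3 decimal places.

Step size: 16.6 V ÷ 2^12 = 4.053 mV.
(V_in − V_low)/LSB = (-7.4108 − (−8.3))/0.00405273 = 219.4074 → code 219 (round).
V_rec = (−8.3) + 219·0.00405273 = -7.4124512 V.
Difference: 0.00165117 V → 1.651 mV.

1.651 mV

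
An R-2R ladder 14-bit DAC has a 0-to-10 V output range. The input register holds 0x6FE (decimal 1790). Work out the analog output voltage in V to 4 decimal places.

1.0925 V

LSB = 10 V / 2^14 = 0.610 mV.
Code 0x6FE = 1790 decimal.
V_out = 0 + 1790 × 0.000610352 V = 1.09253 V.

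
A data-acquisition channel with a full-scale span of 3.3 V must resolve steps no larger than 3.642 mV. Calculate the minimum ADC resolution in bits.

10 bits

Number of steps required ≥ 3.3 V / 3.642 mV = 906.10.
Need 2^N ≥ 906.10; 2^9 = 512, 2^10 = 1024.
Minimum N = 10.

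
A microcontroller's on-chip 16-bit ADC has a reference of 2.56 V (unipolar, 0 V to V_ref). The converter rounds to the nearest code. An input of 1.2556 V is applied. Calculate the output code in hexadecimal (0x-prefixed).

code 0x7D8F (decimal 32143)

Full-scale span = 2.56 V; LSB = 2.56/2^16 = 39.06 µV.
(1.2556 − 0) / 3.90625e-05 = 32143.360 LSBs.
round(32143.360) = 32143.
In hexadecimal (0x-prefixed): 0x7D8F.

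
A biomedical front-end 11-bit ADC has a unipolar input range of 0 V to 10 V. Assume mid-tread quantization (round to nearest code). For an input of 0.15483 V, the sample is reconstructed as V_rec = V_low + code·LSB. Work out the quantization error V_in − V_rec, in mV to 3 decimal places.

-1.420 mV

One LSB is 10 V / 2048 = 4.883 mV.
(V_in − V_low)/LSB = (0.15483 − 0)/0.00488281 = 31.7092 → code 32 (round).
V_rec = 0 + 32·0.00488281 = 0.15625 V.
V_in − V_rec = -0.00142 V = -1.420 mV.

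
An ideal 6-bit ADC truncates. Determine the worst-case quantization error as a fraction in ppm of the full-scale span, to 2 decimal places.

Truncating → worst-case error = 1 LSB = V_FS/2^6, so 1e+06/64 = 15625 ppm of full scale.

15625.00 ppm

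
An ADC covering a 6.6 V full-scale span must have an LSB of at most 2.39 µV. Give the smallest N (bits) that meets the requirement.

22 bits

Number of steps required ≥ 6.6 V / 2.39 µV = 2761506.28.
Need 2^N ≥ 2761506.28; 2^21 = 2097152, 2^22 = 4194304.
Minimum N = 22.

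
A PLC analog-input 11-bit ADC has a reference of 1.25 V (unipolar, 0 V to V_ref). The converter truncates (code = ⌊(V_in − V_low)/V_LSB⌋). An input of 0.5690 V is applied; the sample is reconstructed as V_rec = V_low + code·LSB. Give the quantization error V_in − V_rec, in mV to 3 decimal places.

LSB = 1.25/2^11 = 0.610 mV.
(0.5690 − 0)/0.000610352 = 932.2496; ⌊·⌋ gives code 932.
V_rec = 0 + 932·0.000610352 = 0.56884766 V.
Difference: 0.000152344 V → 0.152 mV.

0.152 mV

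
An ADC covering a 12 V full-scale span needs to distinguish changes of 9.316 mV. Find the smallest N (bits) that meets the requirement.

Number of steps required ≥ 12 V / 9.316 mV = 1288.11.
Need 2^N ≥ 1288.11; 2^10 = 1024, 2^11 = 2048.
Minimum N = 11.

11 bits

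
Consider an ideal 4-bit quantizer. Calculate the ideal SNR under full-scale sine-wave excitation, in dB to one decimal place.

SNR ≈ 6.02·N + 1.76 dB = 6.02·4 + 1.76 = 25.84 dB.

25.8 dB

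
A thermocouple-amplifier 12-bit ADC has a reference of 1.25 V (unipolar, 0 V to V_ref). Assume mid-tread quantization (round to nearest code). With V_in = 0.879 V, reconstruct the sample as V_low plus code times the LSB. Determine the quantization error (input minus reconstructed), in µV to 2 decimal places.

One LSB is 1.25 V / 4096 = 305.18 µV.
(0.879 − 0)/0.000305176 = 2880.3072; round gives code 2880.
Reconstructed: 0.87890625 V.
Difference: 9.375e-05 V → 93.75 µV.

93.75 µV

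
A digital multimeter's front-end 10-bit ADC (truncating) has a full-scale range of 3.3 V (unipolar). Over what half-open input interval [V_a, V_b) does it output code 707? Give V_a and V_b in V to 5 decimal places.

[2.27842 V, 2.28164 V)

LSB = 3.3/2^10 = 3.223 mV.
V_a = V_low + 707·LSB = 2.27842 V; V_b = V_low + 708·LSB = 2.28164 V.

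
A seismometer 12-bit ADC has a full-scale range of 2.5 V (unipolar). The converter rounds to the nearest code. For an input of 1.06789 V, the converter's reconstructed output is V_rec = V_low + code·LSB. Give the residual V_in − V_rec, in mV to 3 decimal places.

One LSB is 2.5 V / 4096 = 0.610 mV.
(1.06789 − 0)/0.000610352 = 1749.6310; round gives code 1750.
V_rec = 0 + 1750·0.000610352 = 1.0681152 V.
Difference: -0.000225234 V → -0.225 mV.

-0.225 mV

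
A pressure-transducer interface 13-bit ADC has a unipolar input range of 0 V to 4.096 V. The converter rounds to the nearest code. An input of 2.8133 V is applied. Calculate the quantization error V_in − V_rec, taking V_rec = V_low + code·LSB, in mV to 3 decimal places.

-0.200 mV

One LSB is 4.096 V / 8192 = 0.500 mV.
Scaled input = 5626.6000 LSBs, so code = 5627.
V_rec = 0 + 5627·0.0005 = 2.8135 V.
Difference: -0.0002 V → -0.200 mV.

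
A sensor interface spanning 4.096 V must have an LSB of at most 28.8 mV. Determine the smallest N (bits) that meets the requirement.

Number of steps required ≥ 4.096 V / 28.8 mV = 142.22.
Need 2^N ≥ 142.22; 2^7 = 128, 2^8 = 256.
Minimum N = 8.

8 bits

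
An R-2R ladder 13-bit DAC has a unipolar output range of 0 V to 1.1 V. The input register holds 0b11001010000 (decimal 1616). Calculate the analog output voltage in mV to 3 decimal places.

216.992 mV

LSB = 1.1 V / 2^13 = 134.28 µV.
Code 0b11001010000 = 1616 decimal.
V_out = 0 + 1616 × 0.000134277 V = 0.216992 V.
= 216.992 mV.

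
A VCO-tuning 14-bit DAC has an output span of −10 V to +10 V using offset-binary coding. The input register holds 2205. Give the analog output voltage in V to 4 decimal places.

LSB = 20 V / 2^14 = 1.221 mV.
V_out = (−10) + 2205 × 0.0012207 V = -7.30835 V.

-7.3083 V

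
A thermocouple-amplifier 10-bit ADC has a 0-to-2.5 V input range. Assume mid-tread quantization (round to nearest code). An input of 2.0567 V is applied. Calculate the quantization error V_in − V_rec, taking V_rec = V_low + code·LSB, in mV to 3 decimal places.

One LSB is 2.5 V / 1024 = 2.441 mV.
Scaled input = 842.4243 LSBs, so code = 842.
Reconstructed: 2.0556641 V.
V_in − V_rec = 0.00103594 V = 1.036 mV.

1.036 mV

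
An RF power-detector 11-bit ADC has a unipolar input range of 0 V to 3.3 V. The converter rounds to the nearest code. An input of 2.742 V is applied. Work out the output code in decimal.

code 1702

LSB = 3.3 V / 2048 = 1.611 mV.
(2.742 − 0) / 0.00161133 = 1701.702 LSBs.
Round → code 1702.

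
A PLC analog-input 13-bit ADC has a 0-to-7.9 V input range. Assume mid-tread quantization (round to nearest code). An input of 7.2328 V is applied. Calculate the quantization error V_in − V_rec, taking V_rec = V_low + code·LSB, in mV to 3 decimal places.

0.134 mV

LSB = 7.9/2^13 = 0.964 mV.
(7.2328 − 0)/0.000964355 = 7500.1389; round gives code 7500.
Code 7500 maps back to 0 + 7500×0.000964355 V = 7.232666 V.
V_in − V_rec = 0.000133984 V = 0.134 mV.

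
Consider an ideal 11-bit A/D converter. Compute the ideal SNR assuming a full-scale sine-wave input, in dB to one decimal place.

68.0 dB

SNR ≈ 6.02·N + 1.76 dB = 6.02·11 + 1.76 = 67.98 dB.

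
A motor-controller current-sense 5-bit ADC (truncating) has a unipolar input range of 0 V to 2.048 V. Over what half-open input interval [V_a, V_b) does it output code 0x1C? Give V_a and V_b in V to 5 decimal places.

LSB = 2.048/2^5 = 64.000 mV.
Code 0x1C = 28 decimal.
V_a = V_low + 28·LSB = 1.792 V; V_b = V_low + 29·LSB = 1.856 V.

[1.79200 V, 1.85600 V)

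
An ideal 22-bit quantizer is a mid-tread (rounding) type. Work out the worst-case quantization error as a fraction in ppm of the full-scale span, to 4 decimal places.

0.1192 ppm

Rounding → worst-case error = ½ LSB = V_FS/2^23, so 1e+06/8388608 = 0.119209 ppm of full scale.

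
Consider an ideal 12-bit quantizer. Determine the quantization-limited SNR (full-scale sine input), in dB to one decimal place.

SNR ≈ 6.02·N + 1.76 dB = 6.02·12 + 1.76 = 74.00 dB.

74.0 dB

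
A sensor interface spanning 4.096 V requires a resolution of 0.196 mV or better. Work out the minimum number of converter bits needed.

15 bits

Number of steps required ≥ 4.096 V / 0.196 mV = 20897.96.
Need 2^N ≥ 20897.96; 2^14 = 16384, 2^15 = 32768.
Minimum N = 15.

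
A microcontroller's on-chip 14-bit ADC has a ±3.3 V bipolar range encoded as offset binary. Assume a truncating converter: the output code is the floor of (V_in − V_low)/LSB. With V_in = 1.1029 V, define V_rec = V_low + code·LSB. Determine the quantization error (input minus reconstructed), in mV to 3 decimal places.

0.349 mV

Step size: 6.6 V ÷ 2^14 = 402.83 µV.
Scaled input = 10929.8657 LSBs, so code = 10929.
Reconstructed: 1.1025513 V.
Error = 1.1029 − 1.1025513 = 0.00034873 V = 0.349 mV.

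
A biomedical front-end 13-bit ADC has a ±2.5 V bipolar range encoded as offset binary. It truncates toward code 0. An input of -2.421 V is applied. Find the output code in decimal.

code 129

Full-scale span = 5 V; LSB = 5/2^13 = 0.610 mV.
Input sits at 129.434 steps above V_low.
So the output code is 129.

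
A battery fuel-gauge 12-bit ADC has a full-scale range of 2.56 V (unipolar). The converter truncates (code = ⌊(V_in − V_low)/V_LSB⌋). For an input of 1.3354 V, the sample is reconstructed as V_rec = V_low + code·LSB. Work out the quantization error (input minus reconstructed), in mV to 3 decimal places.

One LSB is 2.56 V / 4096 = 0.625 mV.
Scaled input = 2136.6400 LSBs, so code = 2136.
Reconstructed: 1.335 V.
Error = 1.3354 − 1.335 = 0.0004 V = 0.400 mV.

0.400 mV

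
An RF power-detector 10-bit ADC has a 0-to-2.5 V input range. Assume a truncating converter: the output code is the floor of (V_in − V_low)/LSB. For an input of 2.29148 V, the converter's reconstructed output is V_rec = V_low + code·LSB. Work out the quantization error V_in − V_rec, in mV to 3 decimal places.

1.441 mV

One LSB is 2.5 V / 1024 = 2.441 mV.
(V_in − V_low)/LSB = (2.29148 − 0)/0.00244141 = 938.5902 → code 938 (floor).
Reconstructed: 2.2900391 V.
Error = 2.29148 − 2.2900391 = 0.00144094 V = 1.441 mV.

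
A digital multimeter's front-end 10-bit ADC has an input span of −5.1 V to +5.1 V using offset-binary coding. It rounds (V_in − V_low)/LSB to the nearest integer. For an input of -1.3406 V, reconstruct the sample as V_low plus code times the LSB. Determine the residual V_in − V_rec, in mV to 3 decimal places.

4.127 mV

Step size: 10.2 V ÷ 2^10 = 9.961 mV.
(-1.3406 − (−5.1))/0.00996094 = 377.4143; round gives code 377.
V_rec = (−5.1) + 377·0.00996094 = -1.3447266 V.
Error = -1.3406 − (−1.3447266) = 0.00412656 V = 4.127 mV.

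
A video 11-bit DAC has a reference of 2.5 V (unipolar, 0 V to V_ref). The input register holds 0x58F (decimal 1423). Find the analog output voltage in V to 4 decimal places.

1.7371 V

LSB = 2.5 V / 2^11 = 1.221 mV.
Code 0x58F = 1423 decimal.
V_out = 0 + 1423 × 0.0012207 V = 1.73706 V.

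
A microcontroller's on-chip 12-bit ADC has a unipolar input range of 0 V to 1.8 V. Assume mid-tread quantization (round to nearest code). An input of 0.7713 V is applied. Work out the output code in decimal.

LSB = 1.8 V / 4096 = 439.45 µV.
(V_in − V_low)/LSB = (0.7713 − 0) / 0.000439453 = 1755.136.
So the output code is 1755.

code 1755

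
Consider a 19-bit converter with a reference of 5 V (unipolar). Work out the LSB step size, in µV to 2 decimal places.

9.54 µV

Full-scale span = 5 V.
LSB = 5 / 2^19 = 5 / 524288 = 9.53674e-06 V = 9.54 µV.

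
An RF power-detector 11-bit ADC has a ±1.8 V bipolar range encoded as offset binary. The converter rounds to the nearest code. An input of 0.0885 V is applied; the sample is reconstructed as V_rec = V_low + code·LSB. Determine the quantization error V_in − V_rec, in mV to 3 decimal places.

0.609 mV

LSB = 3.6/2^11 = 1.758 mV.
Scaled input = 1074.3467 LSBs, so code = 1074.
Code 1074 maps back to (−1.8) + 1074×0.00175781 V = 0.087890625 V.
V_in − V_rec = 0.000609375 V = 0.609 mV.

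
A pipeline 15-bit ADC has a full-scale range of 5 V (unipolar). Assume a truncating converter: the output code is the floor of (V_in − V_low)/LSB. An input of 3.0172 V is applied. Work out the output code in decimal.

With 32768 levels over 5 V, one step is 152.59 µV.
(V_in − V_low)/LSB = (3.0172 − 0) / 0.000152588 = 19773.522.
So the output code is 19773.

code 19773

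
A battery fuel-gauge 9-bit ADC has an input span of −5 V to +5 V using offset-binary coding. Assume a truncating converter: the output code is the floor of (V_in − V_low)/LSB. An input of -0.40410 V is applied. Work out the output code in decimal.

With 512 levels over 10 V, one step is 19.531 mV.
(V_in − V_low)/LSB = (-0.40410 − (−5)) / 0.0195312 = 235.310.
Floor → code 235.

code 235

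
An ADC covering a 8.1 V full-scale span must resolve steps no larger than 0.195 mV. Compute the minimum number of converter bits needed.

16 bits

Number of steps required ≥ 8.1 V / 0.195 mV = 41538.46.
Need 2^N ≥ 41538.46; 2^15 = 32768, 2^16 = 65536.
Minimum N = 16.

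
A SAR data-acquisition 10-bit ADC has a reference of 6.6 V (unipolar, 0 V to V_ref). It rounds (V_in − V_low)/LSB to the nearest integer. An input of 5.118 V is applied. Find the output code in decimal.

LSB = 6.6 V / 1024 = 6.445 mV.
Input sits at 794.065 steps above V_low.
So the output code is 794.

code 794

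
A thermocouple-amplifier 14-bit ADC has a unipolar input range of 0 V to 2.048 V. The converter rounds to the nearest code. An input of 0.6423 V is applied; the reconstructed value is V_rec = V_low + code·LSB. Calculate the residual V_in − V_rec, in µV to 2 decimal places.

One LSB is 2.048 V / 16384 = 125.00 µV.
(V_in − V_low)/LSB = (0.6423 − 0)/0.000125 = 5138.4000 → code 5138 (round).
Code 5138 maps back to 0 + 5138×0.000125 V = 0.64225 V.
V_in − V_rec = 5e-05 V = 50.00 µV.

50.00 µV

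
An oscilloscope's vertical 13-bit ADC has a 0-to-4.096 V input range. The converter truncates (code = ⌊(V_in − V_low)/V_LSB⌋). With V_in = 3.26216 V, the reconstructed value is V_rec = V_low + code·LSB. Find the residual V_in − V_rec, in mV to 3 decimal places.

0.160 mV

One LSB is 4.096 V / 8192 = 0.500 mV.
(3.26216 − 0)/0.0005 = 6524.3200; ⌊·⌋ gives code 6524.
Code 6524 maps back to 0 + 6524×0.0005 V = 3.262 V.
Error = 3.26216 − 3.262 = 0.00016 V = 0.160 mV.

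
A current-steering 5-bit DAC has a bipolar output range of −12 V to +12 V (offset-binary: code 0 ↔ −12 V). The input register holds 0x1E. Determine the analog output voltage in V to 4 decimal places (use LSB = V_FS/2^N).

10.5000 V

LSB = 24 V / 2^5 = 0.7500 V.
Code 0x1E = 30 decimal.
V_out = (−12) + 30 × 0.75 V = 10.5 V.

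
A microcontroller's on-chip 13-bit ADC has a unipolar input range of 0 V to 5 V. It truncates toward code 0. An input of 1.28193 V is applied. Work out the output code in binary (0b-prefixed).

code 0b100000110100 (decimal 2100)

LSB = 5 V / 8192 = 0.610 mV.
Input sits at 2100.314 steps above V_low.
So the output code is 2100.
In binary (0b-prefixed): 0b100000110100.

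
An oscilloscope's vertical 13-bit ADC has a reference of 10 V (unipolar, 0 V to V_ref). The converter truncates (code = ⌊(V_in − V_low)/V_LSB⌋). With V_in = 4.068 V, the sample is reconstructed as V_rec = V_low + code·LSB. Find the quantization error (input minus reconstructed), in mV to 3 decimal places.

LSB = 10/2^13 = 1.221 mV.
Scaled input = 3332.5056 LSBs, so code = 3332.
Reconstructed: 4.0673828 V.
V_in − V_rec = 0.000617188 V = 0.617 mV.

0.617 mV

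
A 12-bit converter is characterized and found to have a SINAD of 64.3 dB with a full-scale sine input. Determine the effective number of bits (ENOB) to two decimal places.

ENOB = (SINAD − 1.76) / 6.02 = (64.3 − 1.76)/6.02 = 10.389.

10.39 bits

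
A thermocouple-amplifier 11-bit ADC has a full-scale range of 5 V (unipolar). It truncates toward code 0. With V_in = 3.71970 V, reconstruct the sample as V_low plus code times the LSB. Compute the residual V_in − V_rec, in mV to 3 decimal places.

One LSB is 5 V / 2048 = 2.441 mV.
(V_in − V_low)/LSB = (3.71970 − 0)/0.00244141 = 1523.5891 → code 1523 (floor).
Reconstructed: 3.7182617 V.
Error = 3.71970 − 3.7182617 = 0.00143828 V = 1.438 mV.

1.438 mV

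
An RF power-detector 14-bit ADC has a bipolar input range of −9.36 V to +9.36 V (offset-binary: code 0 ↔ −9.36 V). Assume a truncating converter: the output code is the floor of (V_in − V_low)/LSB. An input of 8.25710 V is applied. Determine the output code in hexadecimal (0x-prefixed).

With 16384 levels over 18.72 V, one step is 1.143 mV.
Input sits at 15418.727 steps above V_low.
⌊·⌋(15418.727) = 15418.
In hexadecimal (0x-prefixed): 0x3C3A.

code 0x3C3A (decimal 15418)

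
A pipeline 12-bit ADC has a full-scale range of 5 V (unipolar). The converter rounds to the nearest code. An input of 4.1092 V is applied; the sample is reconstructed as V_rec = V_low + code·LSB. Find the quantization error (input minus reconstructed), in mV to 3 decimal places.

Step size: 5 V ÷ 2^12 = 1.221 mV.
(V_in − V_low)/LSB = (4.1092 − 0)/0.0012207 = 3366.2566 → code 3366 (round).
Code 3366 maps back to 0 + 3366×0.0012207 V = 4.1088867 V.
Difference: 0.000313281 V → 0.313 mV.

0.313 mV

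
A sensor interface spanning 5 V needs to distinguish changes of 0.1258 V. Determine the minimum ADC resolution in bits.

Number of steps required ≥ 5 V / 0.1258 V = 39.75.
Need 2^N ≥ 39.75; 2^5 = 32, 2^6 = 64.
Minimum N = 6.

6 bits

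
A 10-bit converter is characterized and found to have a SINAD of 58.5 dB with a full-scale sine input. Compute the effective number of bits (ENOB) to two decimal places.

ENOB = (SINAD − 1.76) / 6.02 = (58.5 − 1.76)/6.02 = 9.425.

9.43 bits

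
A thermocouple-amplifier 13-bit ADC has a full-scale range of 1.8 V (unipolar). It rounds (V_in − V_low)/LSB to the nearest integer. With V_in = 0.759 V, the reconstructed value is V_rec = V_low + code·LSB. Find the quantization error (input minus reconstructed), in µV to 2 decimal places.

Step size: 1.8 V ÷ 2^13 = 219.73 µV.
(0.759 − 0)/0.000219727 = 3454.2933; round gives code 3454.
V_rec = 0 + 3454·0.000219727 = 0.75893555 V.
Error = 0.759 − 0.75893555 = 6.44531e-05 V = 64.45 µV.

64.45 µV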